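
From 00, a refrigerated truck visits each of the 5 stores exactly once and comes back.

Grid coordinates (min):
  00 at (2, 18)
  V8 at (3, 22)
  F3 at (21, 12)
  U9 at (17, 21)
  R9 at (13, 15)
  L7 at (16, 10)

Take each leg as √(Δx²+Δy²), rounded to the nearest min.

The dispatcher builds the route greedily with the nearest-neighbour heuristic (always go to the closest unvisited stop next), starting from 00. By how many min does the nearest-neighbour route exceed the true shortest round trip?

00: V8=4, R9=11, U9=15, L7=16, F3=20 ⇒ V8
V8: R9=12, U9=14, L7=18, F3=21 ⇒ R9
R9: L7=6, U9=7, F3=9 ⇒ L7
L7: F3=5, U9=11 ⇒ F3
F3: U9=10 ⇒ U9
NN route 00 → V8 → R9 → L7 → F3 → U9 → 00 costs 52.
Optimal: 00 → V8 → U9 → F3 → L7 → R9 → 00 costs 50 (by enumerating all 60 distinct tours).
Excess = 52 − 50 = 2.

The nearest-neighbour route is 2 min longer than optimal.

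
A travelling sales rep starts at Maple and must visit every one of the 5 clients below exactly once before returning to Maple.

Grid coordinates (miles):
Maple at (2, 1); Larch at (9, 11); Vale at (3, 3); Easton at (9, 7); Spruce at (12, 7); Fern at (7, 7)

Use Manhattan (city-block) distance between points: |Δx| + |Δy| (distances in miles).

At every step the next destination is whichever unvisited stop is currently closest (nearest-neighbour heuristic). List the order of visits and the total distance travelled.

40 miles along Maple → Vale → Fern → Easton → Spruce → Larch → Maple.

At Maple the remaining stops are Vale 3, Fern 11, Easton 13, Spruce 16, Larch 17; go to Vale.
At Vale the remaining stops are Fern 8, Easton 10, Spruce 13, Larch 14; go to Fern.
At Fern the remaining stops are Easton 2, Spruce 5, Larch 6; go to Easton.
At Easton the remaining stops are Spruce 3, Larch 4; go to Spruce.
At Spruce the remaining stops are Larch 7; go to Larch.
Return Larch→Maple: 17.
Total = 3 + 8 + 2 + 3 + 7 + 17 = 40.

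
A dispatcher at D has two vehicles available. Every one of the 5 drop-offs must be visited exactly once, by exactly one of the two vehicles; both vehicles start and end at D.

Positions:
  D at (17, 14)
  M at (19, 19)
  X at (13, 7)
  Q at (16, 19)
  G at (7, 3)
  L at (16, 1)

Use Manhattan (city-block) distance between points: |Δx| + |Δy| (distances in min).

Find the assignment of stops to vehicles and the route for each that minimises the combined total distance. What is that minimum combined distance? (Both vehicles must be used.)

Check every non-empty split of the stops between the two vehicles; for each half take its own optimal tour:
  {M} + {X, Q, G, L}: 14 + 56 = 70
  {X} + {M, Q, G, L}: 22 + 60 = 82
  {M, X} + {Q, G, L}: 36 + 56 = 92
  {Q} + {M, X, G, L}: 12 + 60 = 72
  {M, Q} + {X, G, L}: 16 + 46 = 62
  {X, Q} + {M, G, L}: 32 + 60 = 92
  … (15 splits in total)
Best: vehicle 1 D → M → Q → D = 16; vehicle 2 D → X → G → L → D = 46; combined 62.

62 min — the smallest possible combined total.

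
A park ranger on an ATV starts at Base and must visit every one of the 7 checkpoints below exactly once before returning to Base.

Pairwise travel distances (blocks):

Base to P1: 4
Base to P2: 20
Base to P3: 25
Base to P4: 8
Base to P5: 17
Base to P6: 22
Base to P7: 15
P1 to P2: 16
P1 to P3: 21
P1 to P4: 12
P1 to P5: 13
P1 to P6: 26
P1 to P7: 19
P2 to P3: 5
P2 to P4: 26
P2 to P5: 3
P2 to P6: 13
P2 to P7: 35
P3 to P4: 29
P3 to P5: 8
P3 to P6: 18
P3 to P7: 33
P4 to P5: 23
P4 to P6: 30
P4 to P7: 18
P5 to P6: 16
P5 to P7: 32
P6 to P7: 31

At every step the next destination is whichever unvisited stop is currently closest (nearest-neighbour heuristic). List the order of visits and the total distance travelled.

Nearest-neighbour total = 114 blocks; route Base → P1 → P4 → P7 → P6 → P2 → P5 → P3 → Base.

From Base: distances to unvisited — P1=4, P4=8, P7=15, P5=17, P2=20, P6=22, P3=25. Nearest is P1 (4).
From P1: distances to unvisited — P4=12, P5=13, P2=16, P7=19, P3=21, P6=26. Nearest is P4 (12).
From P4: distances to unvisited — P7=18, P5=23, P2=26, P3=29, P6=30. Nearest is P7 (18).
From P7: distances to unvisited — P6=31, P5=32, P3=33, P2=35. Nearest is P6 (31).
From P6: distances to unvisited — P2=13, P5=16, P3=18. Nearest is P2 (13).
From P2: distances to unvisited — P5=3, P3=5. Nearest is P5 (3).
From P5: distances to unvisited — P3=8. Nearest is P3 (8).
Return P3→Base: 25.
Total = 4 + 12 + 18 + 31 + 13 + 3 + 8 + 25 = 114.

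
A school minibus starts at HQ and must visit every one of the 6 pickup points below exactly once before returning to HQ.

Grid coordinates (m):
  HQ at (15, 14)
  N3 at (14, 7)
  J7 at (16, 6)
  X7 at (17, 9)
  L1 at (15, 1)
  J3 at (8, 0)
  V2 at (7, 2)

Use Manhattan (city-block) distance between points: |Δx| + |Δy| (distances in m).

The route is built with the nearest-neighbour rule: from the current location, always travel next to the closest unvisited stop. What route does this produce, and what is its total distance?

From HQ: distances to unvisited — X7=7, N3=8, J7=9, L1=13, V2=20, J3=21. Nearest is X7 (7).
From X7: distances to unvisited — J7=4, N3=5, L1=10, V2=17, J3=18. Nearest is J7 (4).
From J7: distances to unvisited — N3=3, L1=6, V2=13, J3=14. Nearest is N3 (3).
From N3: distances to unvisited — L1=7, V2=12, J3=13. Nearest is L1 (7).
From L1: distances to unvisited — J3=8, V2=9. Nearest is J3 (8).
From J3: distances to unvisited — V2=3. Nearest is V2 (3).
Return V2→HQ: 20.
Total = 7 + 4 + 3 + 7 + 8 + 3 + 20 = 52.

Total distance 52 m via the nearest-neighbour route HQ → X7 → J7 → N3 → L1 → J3 → V2 → HQ.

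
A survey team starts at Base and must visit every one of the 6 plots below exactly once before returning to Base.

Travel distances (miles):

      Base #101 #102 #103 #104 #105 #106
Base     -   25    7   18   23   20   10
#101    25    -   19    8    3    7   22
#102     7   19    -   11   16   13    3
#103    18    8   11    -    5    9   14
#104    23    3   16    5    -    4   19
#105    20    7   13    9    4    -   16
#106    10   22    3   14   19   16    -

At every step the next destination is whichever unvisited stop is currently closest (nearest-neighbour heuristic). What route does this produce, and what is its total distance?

From Base: distances to unvisited — #102=7, #106=10, #103=18, #105=20, #104=23, #101=25. Nearest is #102 (7).
From #102: distances to unvisited — #106=3, #103=11, #105=13, #104=16, #101=19. Nearest is #106 (3).
From #106: distances to unvisited — #103=14, #105=16, #104=19, #101=22. Nearest is #103 (14).
From #103: distances to unvisited — #104=5, #101=8, #105=9. Nearest is #104 (5).
From #104: distances to unvisited — #101=3, #105=4. Nearest is #101 (3).
From #101: distances to unvisited — #105=7. Nearest is #105 (7).
Return #105→Base: 20.
Total = 7 + 3 + 14 + 5 + 3 + 7 + 20 = 59.

Nearest-neighbour total = 59 miles; route Base → #102 → #106 → #103 → #104 → #101 → #105 → Base.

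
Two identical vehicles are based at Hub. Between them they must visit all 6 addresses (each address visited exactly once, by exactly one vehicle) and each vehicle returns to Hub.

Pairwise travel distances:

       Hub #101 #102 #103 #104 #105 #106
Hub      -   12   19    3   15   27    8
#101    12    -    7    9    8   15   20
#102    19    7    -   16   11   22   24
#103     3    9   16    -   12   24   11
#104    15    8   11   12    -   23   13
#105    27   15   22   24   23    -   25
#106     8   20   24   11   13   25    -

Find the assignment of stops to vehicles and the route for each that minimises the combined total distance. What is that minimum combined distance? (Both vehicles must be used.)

Try each way of splitting the stops between the two vehicles (each non-empty) and, for each split, find the best tour for each vehicle:
  {#101} + {#102, #103, #104, #105, #106}: 24 + 81 = 105
  {#102} + {#101, #103, #104, #105, #106}: 38 + 71 = 109
  {#101, #102} + {#103, #104, #105, #106}: 38 + 71 = 109
  {#103} + {#101, #102, #104, #105, #106}: 6 + 81 = 87
  {#101, #103} + {#102, #104, #105, #106}: 24 + 81 = 105
  {#102, #103} + {#101, #104, #105, #106}: 38 + 71 = 109
  … (31 splits in total)
Best: vehicle 1 Hub → #103 → Hub = 6; vehicle 2 Hub → #101 → #105 → #102 → #104 → #106 → Hub = 81; combined 87.

Minimum combined distance: 87.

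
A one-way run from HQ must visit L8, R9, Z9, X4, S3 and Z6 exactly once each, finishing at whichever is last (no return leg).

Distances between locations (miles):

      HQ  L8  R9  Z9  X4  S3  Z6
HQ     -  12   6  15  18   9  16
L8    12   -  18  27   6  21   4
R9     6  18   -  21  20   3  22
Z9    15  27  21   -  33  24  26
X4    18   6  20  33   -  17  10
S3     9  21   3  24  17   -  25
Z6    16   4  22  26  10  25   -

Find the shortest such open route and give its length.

There are 6! = 720 possible orderings.
HQ - L8 - R9 - Z9 - X4 - S3 - Z6: 12+18+21+33+17+25 = 126
HQ - L8 - R9 - Z9 - X4 - Z6 - S3: 12+18+21+33+10+25 = 119
HQ - L8 - R9 - Z9 - S3 - X4 - Z6: 12+18+21+24+17+10 = 102
HQ - L8 - R9 - Z9 - S3 - Z6 - X4: 12+18+21+24+25+10 = 110
HQ - L8 - R9 - Z9 - Z6 - X4 - S3: 12+18+21+26+10+17 = 104
HQ - L8 - R9 - Z9 - Z6 - S3 - X4: 12+18+21+26+25+17 = 119
HQ - L8 - R9 - X4 - Z9 - S3 - Z6: 12+18+20+33+24+25 = 132
HQ - L8 - R9 - X4 - Z9 - Z6 - S3: 12+18+20+33+26+25 = 134
… (712 more)
HQ - R9 - S3 - X4 - L8 - Z6 - Z9: 6+3+17+6+4+26 = 62  ← best
The minimum is 62.
One shortest path: HQ → R9 → S3 → X4 → L8 → Z6 → Z9.

Shortest open route: 62 miles.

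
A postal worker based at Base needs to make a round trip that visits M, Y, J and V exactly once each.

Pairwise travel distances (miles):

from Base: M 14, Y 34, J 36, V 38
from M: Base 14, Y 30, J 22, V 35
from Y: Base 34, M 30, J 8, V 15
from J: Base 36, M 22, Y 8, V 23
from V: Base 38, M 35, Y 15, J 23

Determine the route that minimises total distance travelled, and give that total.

97 miles — the shortest possible round trip.

With 4 stops there are 4!/2 = 12 distinct round trips (a route and its reverse cost the same).
Base-M-Y-J-V-Base: 14+30+8+23+38 = 113
Base-M-Y-V-J-Base: 14+30+15+23+36 = 118
Base-M-J-Y-V-Base: 14+22+8+15+38 = 97
Base-M-J-V-Y-Base: 14+22+23+15+34 = 108
Base-M-V-Y-J-Base: 14+35+15+8+36 = 108
Base-M-V-J-Y-Base: 14+35+23+8+34 = 114
Base-Y-M-J-V-Base: 34+30+22+23+38 = 147
Base-Y-M-V-J-Base: 34+30+35+23+36 = 158
Base-Y-J-M-V-Base: 34+8+22+35+38 = 137
Base-Y-V-M-J-Base: 34+15+35+22+36 = 142
Base-J-M-Y-V-Base: 36+22+30+15+38 = 141
Base-J-Y-M-V-Base: 36+8+30+35+38 = 147
The minimum is 97.
One optimal route: Base → M → J → Y → V → Base (or its reverse).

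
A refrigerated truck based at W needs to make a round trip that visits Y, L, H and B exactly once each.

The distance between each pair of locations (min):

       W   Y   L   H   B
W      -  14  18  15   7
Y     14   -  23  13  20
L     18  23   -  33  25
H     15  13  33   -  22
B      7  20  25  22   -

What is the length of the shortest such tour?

With 4 stops there are 4!/2 = 12 distinct round trips (a route and its reverse cost the same).
W - Y - L - H - B - W: 14+23+33+22+7 = 99
W - Y - L - B - H - W: 14+23+25+22+15 = 99
W - Y - H - L - B - W: 14+13+33+25+7 = 92
W - Y - H - B - L - W: 14+13+22+25+18 = 92
W - Y - B - L - H - W: 14+20+25+33+15 = 107
W - Y - B - H - L - W: 14+20+22+33+18 = 107
W - L - Y - H - B - W: 18+23+13+22+7 = 83
W - L - Y - B - H - W: 18+23+20+22+15 = 98
W - L - H - Y - B - W: 18+33+13+20+7 = 91
W - L - B - Y - H - W: 18+25+20+13+15 = 91
W - H - Y - L - B - W: 15+13+23+25+7 = 83
W - H - L - Y - B - W: 15+33+23+20+7 = 98
The minimum is 83.
One optimal route: W → L → Y → H → B → W (or its reverse).

83 min — the shortest possible round trip.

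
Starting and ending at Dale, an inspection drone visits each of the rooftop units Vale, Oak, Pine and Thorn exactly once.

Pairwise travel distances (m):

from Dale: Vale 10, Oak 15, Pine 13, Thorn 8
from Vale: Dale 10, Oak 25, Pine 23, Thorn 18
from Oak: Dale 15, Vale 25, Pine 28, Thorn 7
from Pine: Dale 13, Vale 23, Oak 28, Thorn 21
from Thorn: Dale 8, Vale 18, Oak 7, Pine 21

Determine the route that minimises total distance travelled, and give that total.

Dale-Vale-Oak-Pine-Thorn-Dale: 10+25+28+21+8 = 92
Dale-Vale-Oak-Thorn-Pine-Dale: 10+25+7+21+13 = 76
Dale-Vale-Pine-Oak-Thorn-Dale: 10+23+28+7+8 = 76
Dale-Vale-Pine-Thorn-Oak-Dale: 10+23+21+7+15 = 76
Dale-Vale-Thorn-Oak-Pine-Dale: 10+18+7+28+13 = 76
Dale-Vale-Thorn-Pine-Oak-Dale: 10+18+21+28+15 = 92
Dale-Oak-Vale-Pine-Thorn-Dale: 15+25+23+21+8 = 92
Dale-Oak-Vale-Thorn-Pine-Dale: 15+25+18+21+13 = 92
Dale-Oak-Pine-Vale-Thorn-Dale: 15+28+23+18+8 = 92
Dale-Oak-Thorn-Vale-Pine-Dale: 15+7+18+23+13 = 76
Dale-Pine-Vale-Oak-Thorn-Dale: 13+23+25+7+8 = 76
Dale-Pine-Oak-Vale-Thorn-Dale: 13+28+25+18+8 = 92
The minimum is 76.
One optimal route: Dale → Vale → Oak → Thorn → Pine → Dale (or its reverse).

Shortest round trip = 76 m.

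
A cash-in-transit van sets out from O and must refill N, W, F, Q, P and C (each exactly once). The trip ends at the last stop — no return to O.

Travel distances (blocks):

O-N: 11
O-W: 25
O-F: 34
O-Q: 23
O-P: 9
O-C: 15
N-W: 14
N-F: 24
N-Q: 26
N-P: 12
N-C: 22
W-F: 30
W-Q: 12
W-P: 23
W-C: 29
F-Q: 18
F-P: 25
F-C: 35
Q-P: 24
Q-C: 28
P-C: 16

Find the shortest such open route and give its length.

Minimum one-way distance = 87 blocks.

There are 6! = 720 possible orderings.
O → N → W → F → Q → P → C: 11+14+30+18+24+16 = 113
O → N → W → F → Q → C → P: 11+14+30+18+28+16 = 117
O → N → W → F → P → Q → C: 11+14+30+25+24+28 = 132
O → N → W → F → P → C → Q: 11+14+30+25+16+28 = 124
O → N → W → F → C → Q → P: 11+14+30+35+28+24 = 142
O → N → W → F → C → P → Q: 11+14+30+35+16+24 = 130
O → N → W → Q → F → P → C: 11+14+12+18+25+16 = 96
O → N → W → Q → F → C → P: 11+14+12+18+35+16 = 106
… (712 more)
O → C → P → N → W → Q → F: 15+16+12+14+12+18 = 87  ← best
The minimum is 87.
One shortest path: O → C → P → N → W → Q → F.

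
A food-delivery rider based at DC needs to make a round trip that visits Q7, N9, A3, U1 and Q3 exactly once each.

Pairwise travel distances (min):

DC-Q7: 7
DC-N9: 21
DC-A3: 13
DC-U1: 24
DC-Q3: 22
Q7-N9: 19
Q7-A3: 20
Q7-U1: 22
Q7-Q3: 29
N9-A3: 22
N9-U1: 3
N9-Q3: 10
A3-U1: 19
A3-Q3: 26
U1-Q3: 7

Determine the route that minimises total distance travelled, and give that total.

There are 60 distinct closed tours to check (reversals are equivalent).
DC → Q7 → N9 → A3 → U1 → Q3 → DC: 7+19+22+19+7+22 = 96
DC → Q7 → N9 → A3 → Q3 → U1 → DC: 7+19+22+26+7+24 = 105
DC → Q7 → N9 → U1 → A3 → Q3 → DC: 7+19+3+19+26+22 = 96
DC → Q7 → N9 → U1 → Q3 → A3 → DC: 7+19+3+7+26+13 = 75
DC → Q7 → N9 → Q3 → A3 → U1 → DC: 7+19+10+26+19+24 = 105
DC → Q7 → N9 → Q3 → U1 → A3 → DC: 7+19+10+7+19+13 = 75
DC → Q7 → A3 → N9 → U1 → Q3 → DC: 7+20+22+3+7+22 = 81
DC → Q7 → A3 → N9 → Q3 → U1 → DC: 7+20+22+10+7+24 = 90
DC → Q7 → A3 → U1 → N9 → Q3 → DC: 7+20+19+3+10+22 = 81
DC → Q7 → A3 → U1 → Q3 → N9 → DC: 7+20+19+7+10+21 = 84
DC → Q7 → A3 → Q3 → N9 → U1 → DC: 7+20+26+10+3+24 = 90
DC → Q7 → A3 → Q3 → U1 → N9 → DC: 7+20+26+7+3+21 = 84
DC → Q7 → U1 → N9 → A3 → Q3 → DC: 7+22+3+22+26+22 = 102
DC → Q7 → U1 → N9 → Q3 → A3 → DC: 7+22+3+10+26+13 = 81
… (46 more)
The minimum is 75.
One optimal route: DC → Q7 → N9 → U1 → Q3 → A3 → DC (or its reverse).

75 min — the shortest possible round trip.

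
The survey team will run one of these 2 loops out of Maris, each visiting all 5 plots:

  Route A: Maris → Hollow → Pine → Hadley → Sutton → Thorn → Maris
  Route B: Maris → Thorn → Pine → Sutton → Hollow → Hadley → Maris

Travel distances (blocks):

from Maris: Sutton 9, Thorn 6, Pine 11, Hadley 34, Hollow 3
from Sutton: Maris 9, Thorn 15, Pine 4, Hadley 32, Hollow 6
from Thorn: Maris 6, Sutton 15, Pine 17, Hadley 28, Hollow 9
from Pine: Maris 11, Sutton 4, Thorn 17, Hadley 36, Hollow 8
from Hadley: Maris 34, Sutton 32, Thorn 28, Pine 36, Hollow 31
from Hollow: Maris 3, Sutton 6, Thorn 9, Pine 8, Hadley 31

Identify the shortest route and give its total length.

98 blocks — Route B is the shortest.

Route A: 3 + 8 + 36 + 32 + 15 + 6 = 100
Route B: 6 + 17 + 4 + 6 + 31 + 34 = 98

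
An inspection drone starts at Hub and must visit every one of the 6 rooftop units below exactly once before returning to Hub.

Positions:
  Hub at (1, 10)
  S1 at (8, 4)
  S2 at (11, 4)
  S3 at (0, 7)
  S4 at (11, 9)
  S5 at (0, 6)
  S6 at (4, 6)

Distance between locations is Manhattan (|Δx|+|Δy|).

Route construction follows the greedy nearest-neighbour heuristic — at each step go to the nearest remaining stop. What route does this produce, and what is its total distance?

Nearest-neighbour total = 34; route Hub → S3 → S5 → S6 → S1 → S2 → S4 → Hub.

From Hub: distances to unvisited — S3=4, S5=5, S6=7, S4=11, S1=13, S2=16. Nearest is S3 (4).
From S3: distances to unvisited — S5=1, S6=5, S1=11, S4=13, S2=14. Nearest is S5 (1).
From S5: distances to unvisited — S6=4, S1=10, S2=13, S4=14. Nearest is S6 (4).
From S6: distances to unvisited — S1=6, S2=9, S4=10. Nearest is S1 (6).
From S1: distances to unvisited — S2=3, S4=8. Nearest is S2 (3).
From S2: distances to unvisited — S4=5. Nearest is S4 (5).
Return S4→Hub: 11.
Total = 4 + 1 + 4 + 6 + 3 + 5 + 11 = 34.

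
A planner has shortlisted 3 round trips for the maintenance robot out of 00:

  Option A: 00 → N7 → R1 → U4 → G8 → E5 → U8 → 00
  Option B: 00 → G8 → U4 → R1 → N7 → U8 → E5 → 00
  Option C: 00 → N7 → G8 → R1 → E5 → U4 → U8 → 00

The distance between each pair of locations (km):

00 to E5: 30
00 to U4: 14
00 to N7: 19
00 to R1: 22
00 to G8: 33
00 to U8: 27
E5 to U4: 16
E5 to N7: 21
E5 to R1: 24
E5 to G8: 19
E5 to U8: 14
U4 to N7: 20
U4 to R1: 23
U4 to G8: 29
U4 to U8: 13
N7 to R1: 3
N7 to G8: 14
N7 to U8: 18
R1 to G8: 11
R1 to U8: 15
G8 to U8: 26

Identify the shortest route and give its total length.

Option A: 19 + 3 + 23 + 29 + 19 + 14 + 27 = 134
Option B: 33 + 29 + 23 + 3 + 18 + 14 + 30 = 150
Option C: 19 + 14 + 11 + 24 + 16 + 13 + 27 = 124

124 km — Option C is the shortest.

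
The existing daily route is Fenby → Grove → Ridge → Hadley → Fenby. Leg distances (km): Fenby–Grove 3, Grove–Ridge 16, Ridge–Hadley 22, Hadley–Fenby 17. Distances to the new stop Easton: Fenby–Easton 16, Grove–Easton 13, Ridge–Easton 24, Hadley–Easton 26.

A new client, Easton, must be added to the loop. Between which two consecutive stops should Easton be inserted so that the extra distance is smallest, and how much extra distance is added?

Insertion cost between consecutive stops i–j is d(i,Easton) + d(Easton,j) − d(i,j):
  between Fenby and Grove: 16 + 13 − 3 = 26
  between Grove and Ridge: 13 + 24 − 16 = 21
  between Ridge and Hadley: 24 + 26 − 22 = 28
  between Hadley and Fenby: 26 + 16 − 17 = 25
Cheapest insertion is between Grove and Ridge, adding 21.
New total = 58 + 21 = 79.

Minimum extra distance: 21 km, inserting Easton between Grove and Ridge.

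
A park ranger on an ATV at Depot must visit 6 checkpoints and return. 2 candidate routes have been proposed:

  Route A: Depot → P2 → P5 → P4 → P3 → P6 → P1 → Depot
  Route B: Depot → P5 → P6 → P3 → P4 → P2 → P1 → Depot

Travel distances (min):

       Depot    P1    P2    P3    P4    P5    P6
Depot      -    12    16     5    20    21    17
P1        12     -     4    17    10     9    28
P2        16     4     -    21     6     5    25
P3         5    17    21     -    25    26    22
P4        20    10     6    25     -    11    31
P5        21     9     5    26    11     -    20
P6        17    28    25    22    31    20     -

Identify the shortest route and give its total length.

Route A: 16 + 5 + 11 + 25 + 22 + 28 + 12 = 119
Route B: 21 + 20 + 22 + 25 + 6 + 4 + 12 = 110

110 min — Route B is the shortest.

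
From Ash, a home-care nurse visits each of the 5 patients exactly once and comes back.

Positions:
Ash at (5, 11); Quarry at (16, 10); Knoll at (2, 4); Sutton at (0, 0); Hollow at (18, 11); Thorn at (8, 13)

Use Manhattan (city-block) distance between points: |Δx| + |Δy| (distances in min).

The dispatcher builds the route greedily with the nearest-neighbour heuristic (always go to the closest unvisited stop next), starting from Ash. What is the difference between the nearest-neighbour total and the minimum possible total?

Ash: Thorn=5, Knoll=10, Quarry=12, Hollow=13, Sutton=16 ⇒ Thorn
Thorn: Quarry=11, Hollow=12, Knoll=15, Sutton=21 ⇒ Quarry
Quarry: Hollow=3, Knoll=20, Sutton=26 ⇒ Hollow
Hollow: Knoll=23, Sutton=29 ⇒ Knoll
Knoll: Sutton=6 ⇒ Sutton
NN route Ash → Thorn → Quarry → Hollow → Knoll → Sutton → Ash costs 64.
Optimal: Ash → Knoll → Sutton → Quarry → Hollow → Thorn → Ash costs 62 (by enumerating all 60 distinct tours).
Excess = 64 − 62 = 2.

The nearest-neighbour route is 2 min longer than optimal.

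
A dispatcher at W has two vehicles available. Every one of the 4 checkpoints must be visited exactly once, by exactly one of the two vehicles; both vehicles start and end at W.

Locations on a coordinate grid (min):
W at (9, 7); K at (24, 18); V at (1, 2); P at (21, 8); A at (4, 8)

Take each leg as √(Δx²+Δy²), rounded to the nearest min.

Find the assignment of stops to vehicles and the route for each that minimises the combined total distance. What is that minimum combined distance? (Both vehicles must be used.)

62 min — the smallest possible combined total.

There are 2^3 − 1 = 7 ways to divide the 4 stops into two non-empty groups. For each, the best each vehicle can do is its own shortest tour through its group:
  {K} + {V, P, A}: 38 + 45 = 83
  {V} + {K, P, A}: 18 + 49 = 67
  {K, V} + {P, A}: 56 + 34 = 90
  {P} + {K, V, A}: 24 + 57 = 81
  {K, P} + {V, A}: 41 + 21 = 62
  {V, P} + {K, A}: 42 + 46 = 88
  … (7 splits in total)
Best: vehicle 1 W → K → P → W = 41; vehicle 2 W → V → A → W = 21; combined 62.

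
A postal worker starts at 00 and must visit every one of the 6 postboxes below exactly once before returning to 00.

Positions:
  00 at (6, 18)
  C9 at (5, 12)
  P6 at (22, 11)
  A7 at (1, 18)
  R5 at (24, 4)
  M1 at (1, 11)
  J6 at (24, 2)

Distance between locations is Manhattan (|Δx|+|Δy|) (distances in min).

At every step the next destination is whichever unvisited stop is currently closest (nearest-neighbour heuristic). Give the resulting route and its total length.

From 00: distances to unvisited — A7=5, C9=7, M1=12, P6=23, R5=32, J6=34. Nearest is A7 (5).
From A7: distances to unvisited — M1=7, C9=10, P6=28, R5=37, J6=39. Nearest is M1 (7).
From M1: distances to unvisited — C9=5, P6=21, R5=30, J6=32. Nearest is C9 (5).
From C9: distances to unvisited — P6=18, R5=27, J6=29. Nearest is P6 (18).
From P6: distances to unvisited — R5=9, J6=11. Nearest is R5 (9).
From R5: distances to unvisited — J6=2. Nearest is J6 (2).
Return J6→00: 34.
Total = 5 + 7 + 5 + 18 + 9 + 2 + 34 = 80.

Nearest-neighbour total = 80 min; route 00 → A7 → M1 → C9 → P6 → R5 → J6 → 00.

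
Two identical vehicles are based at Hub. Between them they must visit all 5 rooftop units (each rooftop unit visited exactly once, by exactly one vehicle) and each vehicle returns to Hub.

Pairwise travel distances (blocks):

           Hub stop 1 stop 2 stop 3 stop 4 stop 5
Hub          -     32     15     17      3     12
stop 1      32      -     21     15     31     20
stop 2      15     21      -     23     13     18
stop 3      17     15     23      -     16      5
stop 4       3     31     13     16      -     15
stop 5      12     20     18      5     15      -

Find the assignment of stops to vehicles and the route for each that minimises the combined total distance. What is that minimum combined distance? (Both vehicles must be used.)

Minimum combined distance: 74 blocks.

Check every non-empty split of the stops between the two vehicles; for each half take its own optimal tour:
  {stop 1} + {stop 2, stop 3, stop 4, stop 5}: 64 + 56 = 120
  {stop 2} + {stop 1, stop 3, stop 4, stop 5}: 30 + 66 = 96
  {stop 1, stop 2} + {stop 3, stop 4, stop 5}: 68 + 36 = 104
  {stop 3} + {stop 1, stop 2, stop 4, stop 5}: 34 + 69 = 103
  {stop 1, stop 3} + {stop 2, stop 4, stop 5}: 64 + 46 = 110
  {stop 2, stop 3} + {stop 1, stop 4, stop 5}: 55 + 66 = 121
  … (15 splits in total)
  {stop 4} + {stop 1, stop 2, stop 3, stop 5}: 6 + 68 = 74  ← best
Best: vehicle 1 Hub → stop 4 → Hub = 6; vehicle 2 Hub → stop 2 → stop 1 → stop 3 → stop 5 → Hub = 68; combined 74.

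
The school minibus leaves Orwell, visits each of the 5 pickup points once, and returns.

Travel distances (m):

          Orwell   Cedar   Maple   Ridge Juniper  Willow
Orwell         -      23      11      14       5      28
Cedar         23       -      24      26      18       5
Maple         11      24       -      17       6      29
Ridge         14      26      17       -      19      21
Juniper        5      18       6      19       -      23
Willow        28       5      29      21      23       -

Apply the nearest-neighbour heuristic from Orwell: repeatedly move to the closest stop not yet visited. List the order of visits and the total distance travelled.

Nearest-neighbour total = 77 m; route Orwell → Juniper → Maple → Ridge → Willow → Cedar → Orwell.

Orwell → [Juniper:5 / Maple:11 / Ridge:14 / Cedar:23 / Willow:28] → Juniper (5)
Juniper → [Maple:6 / Cedar:18 / Ridge:19 / Willow:23] → Maple (6)
Maple → [Ridge:17 / Cedar:24 / Willow:29] → Ridge (17)
Ridge → [Willow:21 / Cedar:26] → Willow (21)
Willow → [Cedar:5] → Cedar (5)
Return Cedar→Orwell: 23.
Total = 5 + 6 + 17 + 21 + 5 + 23 = 77.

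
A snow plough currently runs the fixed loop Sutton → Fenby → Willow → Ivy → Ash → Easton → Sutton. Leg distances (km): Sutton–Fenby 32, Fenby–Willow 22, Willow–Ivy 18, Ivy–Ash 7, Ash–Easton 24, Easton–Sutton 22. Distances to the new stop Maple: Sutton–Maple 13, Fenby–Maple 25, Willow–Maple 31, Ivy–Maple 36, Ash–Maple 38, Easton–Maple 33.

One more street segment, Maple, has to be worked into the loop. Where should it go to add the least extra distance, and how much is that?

+6 km — insert Maple between Sutton and Fenby.

Insertion cost between consecutive stops i–j is d(i,Maple) + d(Maple,j) − d(i,j):
  between Sutton and Fenby: 13 + 25 − 32 = 6
  between Fenby and Willow: 25 + 31 − 22 = 34
  between Willow and Ivy: 31 + 36 − 18 = 49
  between Ivy and Ash: 36 + 38 − 7 = 67
  between Ash and Easton: 38 + 33 − 24 = 47
  between Easton and Sutton: 33 + 13 − 22 = 24
Cheapest insertion is between Sutton and Fenby, adding 6.
New total = 125 + 6 = 131.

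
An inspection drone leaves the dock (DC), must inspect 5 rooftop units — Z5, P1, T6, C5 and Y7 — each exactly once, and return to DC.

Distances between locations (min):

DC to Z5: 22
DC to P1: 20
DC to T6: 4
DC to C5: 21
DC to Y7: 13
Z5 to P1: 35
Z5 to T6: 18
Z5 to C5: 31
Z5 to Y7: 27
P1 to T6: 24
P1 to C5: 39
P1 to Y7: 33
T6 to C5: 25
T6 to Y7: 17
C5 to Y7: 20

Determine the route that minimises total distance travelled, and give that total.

126 min — the shortest possible round trip.

There are 60 distinct closed tours to check (reversals are equivalent).
DC → Z5 → P1 → T6 → C5 → Y7 → DC: 22+35+24+25+20+13 = 139
DC → Z5 → P1 → T6 → Y7 → C5 → DC: 22+35+24+17+20+21 = 139
DC → Z5 → P1 → C5 → T6 → Y7 → DC: 22+35+39+25+17+13 = 151
DC → Z5 → P1 → C5 → Y7 → T6 → DC: 22+35+39+20+17+4 = 137
DC → Z5 → P1 → Y7 → T6 → C5 → DC: 22+35+33+17+25+21 = 153
DC → Z5 → P1 → Y7 → C5 → T6 → DC: 22+35+33+20+25+4 = 139
DC → Z5 → T6 → P1 → C5 → Y7 → DC: 22+18+24+39+20+13 = 136
DC → Z5 → T6 → P1 → Y7 → C5 → DC: 22+18+24+33+20+21 = 138
DC → Z5 → T6 → C5 → P1 → Y7 → DC: 22+18+25+39+33+13 = 150
DC → Z5 → T6 → C5 → Y7 → P1 → DC: 22+18+25+20+33+20 = 138
DC → Z5 → T6 → Y7 → P1 → C5 → DC: 22+18+17+33+39+21 = 150
DC → Z5 → T6 → Y7 → C5 → P1 → DC: 22+18+17+20+39+20 = 136
DC → Z5 → C5 → P1 → T6 → Y7 → DC: 22+31+39+24+17+13 = 146
DC → Z5 → C5 → P1 → Y7 → T6 → DC: 22+31+39+33+17+4 = 146
… (46 more)
DC → P1 → T6 → Z5 → C5 → Y7 → DC: 20+24+18+31+20+13 = 126  ← best
The minimum is 126.
One optimal route: DC → P1 → T6 → Z5 → C5 → Y7 → DC (or its reverse).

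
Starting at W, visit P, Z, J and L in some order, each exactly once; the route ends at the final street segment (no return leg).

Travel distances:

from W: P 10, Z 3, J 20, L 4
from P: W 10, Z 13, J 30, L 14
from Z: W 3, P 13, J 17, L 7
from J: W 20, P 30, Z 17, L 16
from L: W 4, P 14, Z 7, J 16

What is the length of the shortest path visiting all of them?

There are 4! = 24 possible orderings.
W - P - Z - J - L: 10+13+17+16 = 56
W - P - Z - L - J: 10+13+7+16 = 46
W - P - J - Z - L: 10+30+17+7 = 64
W - P - J - L - Z: 10+30+16+7 = 63
W - P - L - Z - J: 10+14+7+17 = 48
W - P - L - J - Z: 10+14+16+17 = 57
W - Z - P - J - L: 3+13+30+16 = 62
W - Z - P - L - J: 3+13+14+16 = 46
W - Z - J - P - L: 3+17+30+14 = 64
W - Z - J - L - P: 3+17+16+14 = 50
W - Z - L - P - J: 3+7+14+30 = 54
W - Z - L - J - P: 3+7+16+30 = 56
W - J - P - Z - L: 20+30+13+7 = 70
W - J - P - L - Z: 20+30+14+7 = 71
… (10 more)
The minimum is 46.
One shortest path: W → P → Z → L → J.

Minimum one-way distance = 46.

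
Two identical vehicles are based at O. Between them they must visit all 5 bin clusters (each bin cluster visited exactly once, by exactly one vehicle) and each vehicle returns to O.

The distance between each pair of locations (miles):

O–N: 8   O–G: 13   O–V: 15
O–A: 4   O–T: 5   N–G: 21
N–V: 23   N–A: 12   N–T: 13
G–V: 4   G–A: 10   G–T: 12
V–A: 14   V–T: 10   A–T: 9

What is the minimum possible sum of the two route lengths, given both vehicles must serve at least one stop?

49 miles — the smallest possible combined total.

Try each way of splitting the stops between the two vehicles (each non-empty) and, for each split, find the best tour for each vehicle:
  {N} + {G, V, A, T}: 16 + 33 = 49
  {G} + {N, V, A, T}: 26 + 49 = 75
  {N, G} + {V, A, T}: 42 + 33 = 75
  {V} + {N, G, A, T}: 30 + 47 = 77
  {N, V} + {G, A, T}: 46 + 31 = 77
  {G, V} + {N, A, T}: 32 + 34 = 66
  … (15 splits in total)
Best: vehicle 1 O → N → O = 16; vehicle 2 O → A → G → V → T → O = 33; combined 49.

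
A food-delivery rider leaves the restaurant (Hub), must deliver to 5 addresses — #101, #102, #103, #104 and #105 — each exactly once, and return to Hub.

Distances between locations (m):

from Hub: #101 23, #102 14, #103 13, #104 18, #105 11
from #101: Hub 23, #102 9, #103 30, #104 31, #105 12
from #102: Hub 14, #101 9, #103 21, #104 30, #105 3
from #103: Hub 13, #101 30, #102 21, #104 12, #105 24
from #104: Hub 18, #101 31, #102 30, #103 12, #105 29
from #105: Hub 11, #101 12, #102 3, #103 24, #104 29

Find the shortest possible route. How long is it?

Hub → #101 → #102 → #103 → #104 → #105 → Hub: 23+9+21+12+29+11 = 105
Hub → #101 → #102 → #103 → #105 → #104 → Hub: 23+9+21+24+29+18 = 124
Hub → #101 → #102 → #104 → #103 → #105 → Hub: 23+9+30+12+24+11 = 109
Hub → #101 → #102 → #104 → #105 → #103 → Hub: 23+9+30+29+24+13 = 128
Hub → #101 → #102 → #105 → #103 → #104 → Hub: 23+9+3+24+12+18 = 89
Hub → #101 → #102 → #105 → #104 → #103 → Hub: 23+9+3+29+12+13 = 89
Hub → #101 → #103 → #102 → #104 → #105 → Hub: 23+30+21+30+29+11 = 144
Hub → #101 → #103 → #102 → #105 → #104 → Hub: 23+30+21+3+29+18 = 124
Hub → #101 → #103 → #104 → #102 → #105 → Hub: 23+30+12+30+3+11 = 109
Hub → #101 → #103 → #104 → #105 → #102 → Hub: 23+30+12+29+3+14 = 111
Hub → #101 → #103 → #105 → #102 → #104 → Hub: 23+30+24+3+30+18 = 128
Hub → #101 → #103 → #105 → #104 → #102 → Hub: 23+30+24+29+30+14 = 150
Hub → #101 → #104 → #102 → #103 → #105 → Hub: 23+31+30+21+24+11 = 140
Hub → #101 → #104 → #102 → #105 → #103 → Hub: 23+31+30+3+24+13 = 124
… (46 more)
Hub → #103 → #104 → #101 → #102 → #105 → Hub: 13+12+31+9+3+11 = 79  ← best
The minimum is 79.
One optimal route: Hub → #103 → #104 → #101 → #102 → #105 → Hub (or its reverse).

Minimum total distance: 79 m.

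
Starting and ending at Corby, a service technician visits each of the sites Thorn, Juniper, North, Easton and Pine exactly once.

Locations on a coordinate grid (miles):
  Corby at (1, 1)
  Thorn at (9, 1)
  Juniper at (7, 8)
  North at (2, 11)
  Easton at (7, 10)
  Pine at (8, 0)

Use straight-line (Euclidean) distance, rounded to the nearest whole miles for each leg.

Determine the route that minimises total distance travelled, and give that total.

Shortest round trip = 32 miles.

There are 60 distinct closed tours to check (reversals are equivalent).
Corby→Thorn→Juniper→North→Easton→Pine→Corby: 8+7+6+5+10+7 = 43
Corby→Thorn→Juniper→North→Pine→Easton→Corby: 8+7+6+13+10+11 = 55
Corby→Thorn→Juniper→Easton→North→Pine→Corby: 8+7+2+5+13+7 = 42
Corby→Thorn→Juniper→Easton→Pine→North→Corby: 8+7+2+10+13+10 = 50
Corby→Thorn→Juniper→Pine→North→Easton→Corby: 8+7+8+13+5+11 = 52
Corby→Thorn→Juniper→Pine→Easton→North→Corby: 8+7+8+10+5+10 = 48
Corby→Thorn→North→Juniper→Easton→Pine→Corby: 8+12+6+2+10+7 = 45
Corby→Thorn→North→Juniper→Pine→Easton→Corby: 8+12+6+8+10+11 = 55
Corby→Thorn→North→Easton→Juniper→Pine→Corby: 8+12+5+2+8+7 = 42
Corby→Thorn→North→Easton→Pine→Juniper→Corby: 8+12+5+10+8+9 = 52
Corby→Thorn→North→Pine→Juniper→Easton→Corby: 8+12+13+8+2+11 = 54
Corby→Thorn→North→Pine→Easton→Juniper→Corby: 8+12+13+10+2+9 = 54
Corby→Thorn→Easton→Juniper→North→Pine→Corby: 8+9+2+6+13+7 = 45
Corby→Thorn→Easton→Juniper→Pine→North→Corby: 8+9+2+8+13+10 = 50
… (46 more)
Corby→North→Easton→Juniper→Thorn→Pine→Corby: 10+5+2+7+1+7 = 32  ← best
The minimum is 32.
One optimal route: Corby → North → Easton → Juniper → Thorn → Pine → Corby (or its reverse).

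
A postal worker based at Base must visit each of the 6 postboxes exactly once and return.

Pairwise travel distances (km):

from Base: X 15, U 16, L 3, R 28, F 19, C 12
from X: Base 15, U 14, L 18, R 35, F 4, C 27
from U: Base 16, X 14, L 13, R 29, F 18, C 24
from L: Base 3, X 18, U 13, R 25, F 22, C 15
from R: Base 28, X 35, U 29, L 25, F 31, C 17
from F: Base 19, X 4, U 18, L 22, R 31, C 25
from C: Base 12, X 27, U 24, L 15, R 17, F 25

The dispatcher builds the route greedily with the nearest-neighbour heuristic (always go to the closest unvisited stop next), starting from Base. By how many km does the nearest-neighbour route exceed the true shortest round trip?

The nearest-neighbour route is 10 km longer than optimal.

Base: L=3, C=12, X=15, U=16, F=19, R=28 ⇒ L
L: U=13, C=15, X=18, F=22, R=25 ⇒ U
U: X=14, F=18, C=24, R=29 ⇒ X
X: F=4, C=27, R=35 ⇒ F
F: C=25, R=31 ⇒ C
C: R=17 ⇒ R
NN route Base → L → U → X → F → C → R → Base costs 104.
Optimal: Base → L → U → X → F → R → C → Base costs 94 (by enumerating all 360 distinct tours).
Excess = 104 − 94 = 10.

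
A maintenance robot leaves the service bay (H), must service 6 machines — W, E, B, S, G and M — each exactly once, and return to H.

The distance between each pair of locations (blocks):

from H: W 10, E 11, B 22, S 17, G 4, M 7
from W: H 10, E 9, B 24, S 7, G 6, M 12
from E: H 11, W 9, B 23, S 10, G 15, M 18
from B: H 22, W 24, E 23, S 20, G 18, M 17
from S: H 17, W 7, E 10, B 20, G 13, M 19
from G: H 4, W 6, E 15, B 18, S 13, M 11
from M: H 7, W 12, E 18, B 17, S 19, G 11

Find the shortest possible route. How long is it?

Shortest round trip = 73 blocks.

With 6 stops there are 6!/2 = 360 distinct round trips (a route and its reverse cost the same).
H → W → E → B → S → G → M → H: 10+9+23+20+13+11+7 = 93
H → W → E → B → S → M → G → H: 10+9+23+20+19+11+4 = 96
H → W → E → B → G → S → M → H: 10+9+23+18+13+19+7 = 99
H → W → E → B → G → M → S → H: 10+9+23+18+11+19+17 = 107
H → W → E → B → M → S → G → H: 10+9+23+17+19+13+4 = 95
H → W → E → B → M → G → S → H: 10+9+23+17+11+13+17 = 100
H → W → E → S → B → G → M → H: 10+9+10+20+18+11+7 = 85
H → W → E → S → B → M → G → H: 10+9+10+20+17+11+4 = 81
… (352 more)
H → G → W → E → S → B → M → H: 4+6+9+10+20+17+7 = 73  ← best
The minimum is 73.
One optimal route: H → G → W → E → S → B → M → H (or its reverse).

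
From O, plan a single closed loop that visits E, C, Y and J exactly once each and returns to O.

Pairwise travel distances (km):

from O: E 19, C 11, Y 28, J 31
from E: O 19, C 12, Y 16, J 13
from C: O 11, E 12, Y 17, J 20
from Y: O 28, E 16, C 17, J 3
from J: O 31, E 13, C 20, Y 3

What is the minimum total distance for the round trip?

There are 12 distinct closed tours to check (reversals are equivalent).
O→E→C→Y→J→O: 19+12+17+3+31 = 82
O→E→C→J→Y→O: 19+12+20+3+28 = 82
O→E→Y→C→J→O: 19+16+17+20+31 = 103
O→E→Y→J→C→O: 19+16+3+20+11 = 69
O→E→J→C→Y→O: 19+13+20+17+28 = 97
O→E→J→Y→C→O: 19+13+3+17+11 = 63
O→C→E→Y→J→O: 11+12+16+3+31 = 73
O→C→E→J→Y→O: 11+12+13+3+28 = 67
O→C→Y→E→J→O: 11+17+16+13+31 = 88
O→C→J→E→Y→O: 11+20+13+16+28 = 88
O→Y→E→C→J→O: 28+16+12+20+31 = 107
O→Y→C→E→J→O: 28+17+12+13+31 = 101
The minimum is 63.
One optimal route: O → E → J → Y → C → O (or its reverse).

Minimum total distance: 63 km.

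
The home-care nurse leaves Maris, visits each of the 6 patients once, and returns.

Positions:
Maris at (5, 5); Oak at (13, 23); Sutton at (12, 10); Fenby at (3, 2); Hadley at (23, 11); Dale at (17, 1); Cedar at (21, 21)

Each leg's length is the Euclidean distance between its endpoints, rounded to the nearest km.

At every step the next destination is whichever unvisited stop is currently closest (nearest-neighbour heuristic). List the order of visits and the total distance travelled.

At Maris the remaining stops are Fenby 4, Sutton 9, Dale 13, Hadley 19, Oak 20, Cedar 23; go to Fenby.
At Fenby the remaining stops are Sutton 12, Dale 14, Hadley 22, Oak 23, Cedar 26; go to Sutton.
At Sutton the remaining stops are Dale 10, Hadley 11, Oak 13, Cedar 14; go to Dale.
At Dale the remaining stops are Hadley 12, Cedar 20, Oak 22; go to Hadley.
At Hadley the remaining stops are Cedar 10, Oak 16; go to Cedar.
At Cedar the remaining stops are Oak 8; go to Oak.
Return Oak→Maris: 20.
Total = 4 + 12 + 10 + 12 + 10 + 8 + 20 = 76.

Nearest-neighbour total = 76 km; route Maris → Fenby → Sutton → Dale → Hadley → Cedar → Oak → Maris.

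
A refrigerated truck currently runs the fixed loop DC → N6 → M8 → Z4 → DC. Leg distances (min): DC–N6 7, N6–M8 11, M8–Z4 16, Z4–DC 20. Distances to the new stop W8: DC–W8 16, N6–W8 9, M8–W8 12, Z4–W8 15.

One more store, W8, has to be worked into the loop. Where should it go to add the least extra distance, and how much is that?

Insertion cost between consecutive stops i–j is d(i,W8) + d(W8,j) − d(i,j):
  between DC and N6: 16 + 9 − 7 = 18
  between N6 and M8: 9 + 12 − 11 = 10
  between M8 and Z4: 12 + 15 − 16 = 11
  between Z4 and DC: 15 + 16 − 20 = 11
Cheapest insertion is between N6 and M8, adding 10.
New total = 54 + 10 = 64.

Adding 10 min by placing W8 on the N6–M8 leg.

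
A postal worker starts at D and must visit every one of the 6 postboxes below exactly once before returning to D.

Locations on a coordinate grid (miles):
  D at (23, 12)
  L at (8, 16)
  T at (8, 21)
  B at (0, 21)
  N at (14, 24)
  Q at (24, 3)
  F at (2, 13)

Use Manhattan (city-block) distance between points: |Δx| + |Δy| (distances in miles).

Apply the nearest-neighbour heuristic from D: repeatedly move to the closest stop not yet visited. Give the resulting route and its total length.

Nearest-neighbour total = 106 miles; route D → Q → L → T → B → F → N → D.

From D: distances to unvisited — Q=10, L=19, N=21, F=22, T=24, B=32. Nearest is Q (10).
From Q: distances to unvisited — L=29, N=31, F=32, T=34, B=42. Nearest is L (29).
From L: distances to unvisited — T=5, F=9, B=13, N=14. Nearest is T (5).
From T: distances to unvisited — B=8, N=9, F=14. Nearest is B (8).
From B: distances to unvisited — F=10, N=17. Nearest is F (10).
From F: distances to unvisited — N=23. Nearest is N (23).
Return N→D: 21.
Total = 10 + 29 + 5 + 8 + 10 + 23 + 21 = 106.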